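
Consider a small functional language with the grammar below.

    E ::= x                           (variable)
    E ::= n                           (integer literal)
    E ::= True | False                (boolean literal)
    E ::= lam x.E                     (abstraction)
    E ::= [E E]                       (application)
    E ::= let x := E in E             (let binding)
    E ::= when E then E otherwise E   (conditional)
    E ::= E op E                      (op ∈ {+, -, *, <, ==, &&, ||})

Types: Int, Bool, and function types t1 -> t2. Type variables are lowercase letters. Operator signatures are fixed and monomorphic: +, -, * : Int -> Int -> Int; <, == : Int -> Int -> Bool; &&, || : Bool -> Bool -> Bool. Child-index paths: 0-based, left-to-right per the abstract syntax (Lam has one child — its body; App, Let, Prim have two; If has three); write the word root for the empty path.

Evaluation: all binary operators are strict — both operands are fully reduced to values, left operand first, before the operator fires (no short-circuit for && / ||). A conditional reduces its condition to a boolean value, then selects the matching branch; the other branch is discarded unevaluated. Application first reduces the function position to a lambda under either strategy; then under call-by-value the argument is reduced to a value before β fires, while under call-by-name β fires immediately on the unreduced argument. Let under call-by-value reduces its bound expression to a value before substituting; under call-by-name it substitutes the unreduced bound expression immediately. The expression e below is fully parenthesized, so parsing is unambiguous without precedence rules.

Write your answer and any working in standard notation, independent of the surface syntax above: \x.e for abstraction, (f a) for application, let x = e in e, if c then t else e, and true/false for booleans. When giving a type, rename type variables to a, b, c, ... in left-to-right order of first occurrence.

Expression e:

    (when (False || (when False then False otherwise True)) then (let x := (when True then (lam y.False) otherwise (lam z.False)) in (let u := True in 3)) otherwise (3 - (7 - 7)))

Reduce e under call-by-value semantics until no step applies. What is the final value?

Derivation:
step 0: (if (false || (if false then false else true)) then (let x = (if true then (\y.false) else (\z.false)) in (let u = true in 3)) else (3 - (7 - 7)))
step 1: [if@0.1] (if (false || true) then (let x = (if true then (\y.false) else (\z.false)) in (let u = true in 3)) else (3 - (7 - 7)))
step 2: [delta@0] (if true then (let x = (if true then (\y.false) else (\z.false)) in (let u = true in 3)) else (3 - (7 - 7)))
step 3: [if@root] (let x = (if true then (\y.false) else (\z.false)) in (let u = true in 3))
step 4: [if@0] (let x = (\y.false) in (let u = true in 3))
step 5: [let@root] (let u = true in 3)
step 6: [let@root] 3

Answer: 3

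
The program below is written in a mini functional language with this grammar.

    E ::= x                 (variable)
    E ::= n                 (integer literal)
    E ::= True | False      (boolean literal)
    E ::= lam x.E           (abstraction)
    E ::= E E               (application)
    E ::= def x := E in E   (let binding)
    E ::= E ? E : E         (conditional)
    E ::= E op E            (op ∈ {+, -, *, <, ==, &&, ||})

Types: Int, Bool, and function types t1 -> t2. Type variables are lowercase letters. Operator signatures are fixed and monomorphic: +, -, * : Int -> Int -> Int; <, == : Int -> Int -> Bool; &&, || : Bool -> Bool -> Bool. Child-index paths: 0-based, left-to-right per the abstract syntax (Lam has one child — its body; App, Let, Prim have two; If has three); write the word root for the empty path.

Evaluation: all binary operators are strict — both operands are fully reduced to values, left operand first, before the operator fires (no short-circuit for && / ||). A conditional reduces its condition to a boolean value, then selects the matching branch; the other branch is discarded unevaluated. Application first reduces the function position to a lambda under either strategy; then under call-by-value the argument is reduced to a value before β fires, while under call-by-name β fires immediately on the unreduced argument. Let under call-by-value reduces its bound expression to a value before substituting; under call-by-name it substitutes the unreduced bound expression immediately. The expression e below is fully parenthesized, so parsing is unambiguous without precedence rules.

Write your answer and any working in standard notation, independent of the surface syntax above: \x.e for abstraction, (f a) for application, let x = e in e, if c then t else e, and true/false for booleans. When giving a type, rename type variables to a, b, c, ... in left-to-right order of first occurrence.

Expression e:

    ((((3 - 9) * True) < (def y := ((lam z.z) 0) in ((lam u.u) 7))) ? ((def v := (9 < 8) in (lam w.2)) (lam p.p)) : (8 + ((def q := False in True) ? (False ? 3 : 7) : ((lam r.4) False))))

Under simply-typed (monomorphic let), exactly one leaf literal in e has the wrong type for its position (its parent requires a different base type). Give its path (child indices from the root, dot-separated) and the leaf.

Answer: 0.0.1 : true

Derivation:
  unify Int ~ Int
  unify Int ~ Int
  unify Int ~ Int
  unify Bool ~ Int
  FAIL: mismatch Bool ~ Int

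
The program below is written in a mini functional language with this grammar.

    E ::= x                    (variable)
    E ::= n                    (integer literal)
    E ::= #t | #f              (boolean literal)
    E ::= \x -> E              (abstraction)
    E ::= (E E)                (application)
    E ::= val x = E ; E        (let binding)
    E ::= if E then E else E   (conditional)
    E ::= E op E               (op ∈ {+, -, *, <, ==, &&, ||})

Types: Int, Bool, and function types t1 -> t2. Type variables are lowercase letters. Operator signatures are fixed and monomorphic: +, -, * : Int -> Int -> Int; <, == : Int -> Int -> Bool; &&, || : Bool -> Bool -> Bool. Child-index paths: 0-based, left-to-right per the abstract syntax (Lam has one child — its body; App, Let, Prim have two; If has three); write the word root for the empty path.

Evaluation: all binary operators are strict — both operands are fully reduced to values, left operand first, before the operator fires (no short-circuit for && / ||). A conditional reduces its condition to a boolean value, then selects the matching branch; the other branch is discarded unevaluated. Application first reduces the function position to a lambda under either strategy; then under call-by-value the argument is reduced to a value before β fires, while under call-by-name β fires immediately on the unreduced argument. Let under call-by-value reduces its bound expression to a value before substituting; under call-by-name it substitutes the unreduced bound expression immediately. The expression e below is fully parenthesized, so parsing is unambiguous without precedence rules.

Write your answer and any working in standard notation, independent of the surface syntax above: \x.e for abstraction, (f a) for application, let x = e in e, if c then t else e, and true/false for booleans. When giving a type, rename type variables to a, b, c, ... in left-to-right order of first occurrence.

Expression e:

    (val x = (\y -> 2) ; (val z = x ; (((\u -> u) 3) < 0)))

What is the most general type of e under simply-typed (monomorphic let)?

Derivation:
\y._ : a -> Int
let x : a -> Int
x : a -> Int
let z : a -> Int
u : b
\u._ : b -> b
  unify b -> b ~ Int -> c
  unify b ~ Int
  unify Int ~ c
_ _ : Int
  unify Int ~ Int
  unify Int ~ Int

Answer: Bool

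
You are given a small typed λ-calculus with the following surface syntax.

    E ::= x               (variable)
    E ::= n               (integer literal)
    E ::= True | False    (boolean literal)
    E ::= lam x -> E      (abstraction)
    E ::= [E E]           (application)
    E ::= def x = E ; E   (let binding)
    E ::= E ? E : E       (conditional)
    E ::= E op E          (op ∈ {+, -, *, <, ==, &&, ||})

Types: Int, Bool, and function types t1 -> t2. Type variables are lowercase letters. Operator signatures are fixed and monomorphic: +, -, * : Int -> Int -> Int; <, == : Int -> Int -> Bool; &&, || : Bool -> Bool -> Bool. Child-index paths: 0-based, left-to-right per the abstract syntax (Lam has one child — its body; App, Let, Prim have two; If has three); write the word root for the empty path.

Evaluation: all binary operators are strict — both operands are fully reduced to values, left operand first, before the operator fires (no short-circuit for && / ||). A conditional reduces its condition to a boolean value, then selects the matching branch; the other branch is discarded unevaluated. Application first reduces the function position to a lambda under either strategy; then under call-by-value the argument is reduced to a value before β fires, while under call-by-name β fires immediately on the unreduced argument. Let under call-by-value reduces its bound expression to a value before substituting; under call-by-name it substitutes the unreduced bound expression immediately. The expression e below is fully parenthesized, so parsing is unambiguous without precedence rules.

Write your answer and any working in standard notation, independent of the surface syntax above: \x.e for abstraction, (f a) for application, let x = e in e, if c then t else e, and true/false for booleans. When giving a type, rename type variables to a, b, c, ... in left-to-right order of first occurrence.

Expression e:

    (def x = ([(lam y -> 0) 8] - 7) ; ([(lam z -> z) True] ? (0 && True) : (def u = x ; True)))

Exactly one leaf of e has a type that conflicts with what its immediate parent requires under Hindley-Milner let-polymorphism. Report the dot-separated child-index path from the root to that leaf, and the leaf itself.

Trace:
\y._ : a -> Int
  unify a -> Int ~ Int -> b
  unify a ~ Int
  unify Int ~ b
_ _ : Int
  unify Int ~ Int
  unify Int ~ Int
let x : Int
z : c
\z._ : c -> c
  unify c -> c ~ Bool -> d
  unify c ~ Bool
  unify Bool ~ d
_ _ : Bool
  unify Bool ~ Bool
  unify Int ~ Bool
  FAIL: mismatch Int ~ Bool

Answer: 1.1.0 : 0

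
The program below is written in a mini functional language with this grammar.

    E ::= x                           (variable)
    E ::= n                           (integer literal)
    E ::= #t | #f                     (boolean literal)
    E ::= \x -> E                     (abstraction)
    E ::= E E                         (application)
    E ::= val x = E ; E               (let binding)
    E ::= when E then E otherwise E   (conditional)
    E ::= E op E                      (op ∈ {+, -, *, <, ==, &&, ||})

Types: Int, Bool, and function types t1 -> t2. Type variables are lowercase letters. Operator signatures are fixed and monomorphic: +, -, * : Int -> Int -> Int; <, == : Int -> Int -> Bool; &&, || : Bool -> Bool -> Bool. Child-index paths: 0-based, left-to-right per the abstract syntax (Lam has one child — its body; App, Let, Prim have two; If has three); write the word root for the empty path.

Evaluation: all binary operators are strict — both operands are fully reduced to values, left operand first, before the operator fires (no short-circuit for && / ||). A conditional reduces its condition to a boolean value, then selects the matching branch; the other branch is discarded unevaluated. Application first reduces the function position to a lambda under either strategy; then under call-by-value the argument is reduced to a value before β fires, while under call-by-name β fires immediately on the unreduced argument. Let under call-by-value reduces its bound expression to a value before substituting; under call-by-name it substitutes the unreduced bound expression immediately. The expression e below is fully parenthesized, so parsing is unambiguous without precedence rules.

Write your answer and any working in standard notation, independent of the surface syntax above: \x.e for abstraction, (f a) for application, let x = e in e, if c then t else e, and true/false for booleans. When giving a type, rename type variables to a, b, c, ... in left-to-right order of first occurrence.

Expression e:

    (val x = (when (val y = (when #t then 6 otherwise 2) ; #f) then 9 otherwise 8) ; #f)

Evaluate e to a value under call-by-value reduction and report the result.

Answer: false

Trace:
step 0: (let x = (if (let y = (if true then 6 else 2) in false) then 9 else 8) in false)
step 1: [if@0.0.0] (let x = (if (let y = 6 in false) then 9 else 8) in false)
step 2: [let@0.0] (let x = (if false then 9 else 8) in false)
step 3: [if@0] (let x = 8 in false)
step 4: [let@root] false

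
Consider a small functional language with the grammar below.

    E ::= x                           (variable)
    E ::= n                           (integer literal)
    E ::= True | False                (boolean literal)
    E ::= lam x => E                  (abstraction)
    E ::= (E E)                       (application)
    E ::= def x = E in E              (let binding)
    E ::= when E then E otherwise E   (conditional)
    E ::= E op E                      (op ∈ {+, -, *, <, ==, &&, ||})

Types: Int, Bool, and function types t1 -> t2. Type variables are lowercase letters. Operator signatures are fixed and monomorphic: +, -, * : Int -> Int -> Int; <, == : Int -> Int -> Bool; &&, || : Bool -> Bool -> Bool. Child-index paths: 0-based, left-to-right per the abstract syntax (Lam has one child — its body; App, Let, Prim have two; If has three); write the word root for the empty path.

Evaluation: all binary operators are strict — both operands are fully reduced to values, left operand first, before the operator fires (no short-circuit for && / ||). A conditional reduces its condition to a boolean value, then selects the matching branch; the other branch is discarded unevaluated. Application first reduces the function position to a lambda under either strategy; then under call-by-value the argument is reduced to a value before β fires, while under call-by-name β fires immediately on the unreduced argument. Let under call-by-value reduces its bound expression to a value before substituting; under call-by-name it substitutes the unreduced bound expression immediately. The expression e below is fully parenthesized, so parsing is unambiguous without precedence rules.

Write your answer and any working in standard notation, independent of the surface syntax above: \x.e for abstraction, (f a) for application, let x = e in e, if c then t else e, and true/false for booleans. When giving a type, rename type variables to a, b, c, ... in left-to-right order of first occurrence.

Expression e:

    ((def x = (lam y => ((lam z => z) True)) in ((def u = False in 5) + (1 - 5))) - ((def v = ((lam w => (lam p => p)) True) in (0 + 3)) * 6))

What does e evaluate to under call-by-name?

Answer: -17

Working:
step 0: ((let x = (\y.((\z.z) true)) in ((let u = false in 5) + (1 - 5))) - ((let v = ((\w.(\p.p)) true) in (0 + 3)) * 6))
step 1: [let@0] (((let u = false in 5) + (1 - 5)) - ((let v = ((\w.(\p.p)) true) in (0 + 3)) * 6))
step 2: [let@0.0] ((5 + (1 - 5)) - ((let v = ((\w.(\p.p)) true) in (0 + 3)) * 6))
step 3: [delta@0.1] ((5 + -4) - ((let v = ((\w.(\p.p)) true) in (0 + 3)) * 6))
step 4: [delta@0] (1 - ((let v = ((\w.(\p.p)) true) in (0 + 3)) * 6))
step 5: [let@1.0] (1 - ((0 + 3) * 6))
step 6: [delta@1.0] (1 - (3 * 6))
step 7: [delta@1] (1 - 18)
step 8: [delta@root] -17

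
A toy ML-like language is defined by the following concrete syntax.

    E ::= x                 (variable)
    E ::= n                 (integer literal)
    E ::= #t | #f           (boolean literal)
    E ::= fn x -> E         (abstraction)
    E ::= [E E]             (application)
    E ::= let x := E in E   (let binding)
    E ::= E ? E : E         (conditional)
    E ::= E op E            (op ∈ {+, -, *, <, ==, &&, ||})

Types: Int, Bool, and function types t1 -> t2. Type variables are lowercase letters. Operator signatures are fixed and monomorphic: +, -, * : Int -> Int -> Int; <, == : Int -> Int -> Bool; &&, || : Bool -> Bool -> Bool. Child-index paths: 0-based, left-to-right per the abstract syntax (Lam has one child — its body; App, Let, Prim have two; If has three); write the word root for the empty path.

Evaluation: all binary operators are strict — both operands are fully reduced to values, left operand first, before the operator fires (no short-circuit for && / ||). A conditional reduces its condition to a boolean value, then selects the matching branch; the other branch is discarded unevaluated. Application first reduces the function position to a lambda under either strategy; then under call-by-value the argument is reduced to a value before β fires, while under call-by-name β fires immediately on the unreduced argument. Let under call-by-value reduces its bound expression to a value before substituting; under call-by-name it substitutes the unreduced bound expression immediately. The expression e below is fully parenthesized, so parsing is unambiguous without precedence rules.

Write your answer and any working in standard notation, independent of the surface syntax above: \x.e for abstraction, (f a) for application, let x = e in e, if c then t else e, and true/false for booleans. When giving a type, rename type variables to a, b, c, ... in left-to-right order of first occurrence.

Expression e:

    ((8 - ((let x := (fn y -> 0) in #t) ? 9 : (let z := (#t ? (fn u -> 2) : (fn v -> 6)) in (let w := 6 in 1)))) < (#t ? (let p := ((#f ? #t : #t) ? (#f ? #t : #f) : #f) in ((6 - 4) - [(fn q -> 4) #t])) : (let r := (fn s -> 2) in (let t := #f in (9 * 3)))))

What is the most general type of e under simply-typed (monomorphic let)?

Derivation:
  unify Int ~ Int
\y._ : a -> Int
let x : a -> Int
  unify Bool ~ Bool
  unify Bool ~ Bool
\u._ : b -> Int
\v._ : c -> Int
  unify b -> Int ~ c -> Int
  unify b ~ c
  unify Int ~ Int
let z : c -> Int
let w : Int
  unify Int ~ Int
  unify Int ~ Int
  unify Int ~ Int
  unify Bool ~ Bool
  unify Bool ~ Bool
  unify Bool ~ Bool
  unify Bool ~ Bool
  unify Bool ~ Bool
  unify Bool ~ Bool
  unify Bool ~ Bool
let p : Bool
  unify Int ~ Int
  unify Int ~ Int
  unify Int ~ Int
\q._ : d -> Int
  unify d -> Int ~ Bool -> e
  unify d ~ Bool
  unify Int ~ e
_ _ : Int
  unify Int ~ Int
\s._ : f -> Int
let r : f -> Int
let t : Bool
  unify Int ~ Int
  unify Int ~ Int
  unify Int ~ Int
  unify Int ~ Int

Answer: Bool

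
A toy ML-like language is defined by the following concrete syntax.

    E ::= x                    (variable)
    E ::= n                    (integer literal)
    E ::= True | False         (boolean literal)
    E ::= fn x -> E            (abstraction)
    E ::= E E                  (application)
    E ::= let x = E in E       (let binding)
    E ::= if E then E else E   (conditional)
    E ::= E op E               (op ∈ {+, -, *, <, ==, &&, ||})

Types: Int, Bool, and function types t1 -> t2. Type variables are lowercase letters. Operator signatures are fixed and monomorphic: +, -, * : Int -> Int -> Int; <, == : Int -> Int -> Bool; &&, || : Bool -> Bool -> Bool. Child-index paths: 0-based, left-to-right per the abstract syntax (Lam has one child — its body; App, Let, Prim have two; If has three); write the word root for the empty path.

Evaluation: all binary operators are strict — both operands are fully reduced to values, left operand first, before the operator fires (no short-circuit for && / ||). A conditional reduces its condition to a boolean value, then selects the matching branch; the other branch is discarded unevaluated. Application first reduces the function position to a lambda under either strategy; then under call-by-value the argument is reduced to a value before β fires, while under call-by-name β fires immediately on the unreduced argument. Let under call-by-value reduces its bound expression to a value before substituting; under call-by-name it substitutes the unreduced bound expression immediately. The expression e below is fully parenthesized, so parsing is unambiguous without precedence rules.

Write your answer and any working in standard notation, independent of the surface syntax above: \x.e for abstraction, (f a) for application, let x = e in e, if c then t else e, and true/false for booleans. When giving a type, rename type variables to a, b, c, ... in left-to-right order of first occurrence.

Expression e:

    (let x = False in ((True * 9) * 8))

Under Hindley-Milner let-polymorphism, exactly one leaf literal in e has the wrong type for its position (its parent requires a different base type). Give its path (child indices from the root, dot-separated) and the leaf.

Answer: 1.0.0 : true

Derivation:
let x : Bool
  unify Bool ~ Int
  FAIL: mismatch Bool ~ Int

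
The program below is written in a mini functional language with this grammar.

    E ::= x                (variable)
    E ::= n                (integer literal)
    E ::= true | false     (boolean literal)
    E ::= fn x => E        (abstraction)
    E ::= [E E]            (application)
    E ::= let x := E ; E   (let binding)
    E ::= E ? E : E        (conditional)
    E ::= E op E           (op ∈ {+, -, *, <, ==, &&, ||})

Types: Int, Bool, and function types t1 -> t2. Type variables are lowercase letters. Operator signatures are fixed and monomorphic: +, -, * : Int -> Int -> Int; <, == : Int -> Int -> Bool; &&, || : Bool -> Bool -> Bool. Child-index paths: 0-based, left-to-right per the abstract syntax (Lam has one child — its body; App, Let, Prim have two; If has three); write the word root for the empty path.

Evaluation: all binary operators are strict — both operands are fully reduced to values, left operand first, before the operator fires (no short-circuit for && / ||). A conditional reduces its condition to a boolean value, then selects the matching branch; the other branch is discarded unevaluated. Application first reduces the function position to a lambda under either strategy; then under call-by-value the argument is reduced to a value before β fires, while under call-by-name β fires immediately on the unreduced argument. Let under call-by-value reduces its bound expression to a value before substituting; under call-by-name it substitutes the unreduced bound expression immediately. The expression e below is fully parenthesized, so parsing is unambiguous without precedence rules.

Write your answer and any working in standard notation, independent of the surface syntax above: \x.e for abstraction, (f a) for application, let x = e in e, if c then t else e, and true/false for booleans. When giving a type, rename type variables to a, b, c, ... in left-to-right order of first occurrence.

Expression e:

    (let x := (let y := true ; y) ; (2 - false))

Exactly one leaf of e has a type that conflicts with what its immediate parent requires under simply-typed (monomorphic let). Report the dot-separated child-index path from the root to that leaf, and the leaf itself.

Answer: 1.1 : false

Working:
let y : Bool
y : Bool
let x : Bool
  unify Int ~ Int
  unify Bool ~ Int
  FAIL: mismatch Bool ~ Int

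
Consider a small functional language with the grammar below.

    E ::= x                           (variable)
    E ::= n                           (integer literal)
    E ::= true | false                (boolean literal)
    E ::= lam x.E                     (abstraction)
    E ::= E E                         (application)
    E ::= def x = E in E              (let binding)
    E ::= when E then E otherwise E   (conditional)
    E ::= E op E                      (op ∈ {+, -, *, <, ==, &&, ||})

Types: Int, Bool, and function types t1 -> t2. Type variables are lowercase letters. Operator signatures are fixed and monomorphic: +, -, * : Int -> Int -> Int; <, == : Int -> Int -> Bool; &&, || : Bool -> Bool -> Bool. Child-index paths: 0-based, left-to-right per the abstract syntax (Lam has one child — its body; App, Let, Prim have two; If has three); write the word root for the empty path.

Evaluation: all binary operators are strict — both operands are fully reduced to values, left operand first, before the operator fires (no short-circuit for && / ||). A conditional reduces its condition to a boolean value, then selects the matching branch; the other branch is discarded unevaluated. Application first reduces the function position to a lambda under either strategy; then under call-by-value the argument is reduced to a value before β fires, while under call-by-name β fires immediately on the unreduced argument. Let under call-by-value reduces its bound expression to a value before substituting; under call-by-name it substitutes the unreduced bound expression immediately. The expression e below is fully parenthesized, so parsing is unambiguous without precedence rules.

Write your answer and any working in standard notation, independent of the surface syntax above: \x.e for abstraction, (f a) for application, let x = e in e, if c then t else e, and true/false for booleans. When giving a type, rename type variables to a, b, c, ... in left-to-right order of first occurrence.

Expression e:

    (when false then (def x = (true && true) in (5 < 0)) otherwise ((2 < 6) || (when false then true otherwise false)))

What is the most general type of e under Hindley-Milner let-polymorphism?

Working:
  unify Bool ~ Bool
  unify Bool ~ Bool
  unify Bool ~ Bool
let x : Bool
  unify Int ~ Int
  unify Int ~ Int
  unify Int ~ Int
  unify Int ~ Int
  unify Bool ~ Bool
  unify Bool ~ Bool
  unify Bool ~ Bool
  unify Bool ~ Bool
  unify Bool ~ Bool

Answer: Bool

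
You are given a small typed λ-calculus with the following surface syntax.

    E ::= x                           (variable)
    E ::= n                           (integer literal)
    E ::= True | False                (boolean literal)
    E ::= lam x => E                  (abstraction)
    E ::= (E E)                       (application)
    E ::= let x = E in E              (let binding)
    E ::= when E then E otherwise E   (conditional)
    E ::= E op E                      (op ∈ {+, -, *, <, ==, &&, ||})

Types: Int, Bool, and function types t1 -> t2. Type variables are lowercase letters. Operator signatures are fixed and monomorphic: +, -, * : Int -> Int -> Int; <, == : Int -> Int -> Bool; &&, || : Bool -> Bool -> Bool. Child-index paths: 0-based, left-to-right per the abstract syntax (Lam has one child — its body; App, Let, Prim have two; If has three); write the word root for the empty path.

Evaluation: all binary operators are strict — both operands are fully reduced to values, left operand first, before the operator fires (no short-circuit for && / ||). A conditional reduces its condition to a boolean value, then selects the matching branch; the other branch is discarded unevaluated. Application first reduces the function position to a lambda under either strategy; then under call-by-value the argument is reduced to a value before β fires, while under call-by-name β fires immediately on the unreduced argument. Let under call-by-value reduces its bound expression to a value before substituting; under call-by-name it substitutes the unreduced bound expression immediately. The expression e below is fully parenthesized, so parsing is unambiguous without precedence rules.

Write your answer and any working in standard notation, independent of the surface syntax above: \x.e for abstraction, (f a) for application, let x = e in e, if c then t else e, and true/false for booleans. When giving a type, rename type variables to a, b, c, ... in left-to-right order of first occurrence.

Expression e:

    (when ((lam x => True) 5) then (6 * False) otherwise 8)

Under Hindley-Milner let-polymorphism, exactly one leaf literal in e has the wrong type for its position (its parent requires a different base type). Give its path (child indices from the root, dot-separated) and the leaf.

Answer: 1.1 : false

Working:
\x._ : a -> Bool
  unify a -> Bool ~ Int -> b
  unify a ~ Int
  unify Bool ~ b
_ _ : Bool
  unify Bool ~ Bool
  unify Int ~ Int
  unify Bool ~ Int
  FAIL: mismatch Bool ~ Int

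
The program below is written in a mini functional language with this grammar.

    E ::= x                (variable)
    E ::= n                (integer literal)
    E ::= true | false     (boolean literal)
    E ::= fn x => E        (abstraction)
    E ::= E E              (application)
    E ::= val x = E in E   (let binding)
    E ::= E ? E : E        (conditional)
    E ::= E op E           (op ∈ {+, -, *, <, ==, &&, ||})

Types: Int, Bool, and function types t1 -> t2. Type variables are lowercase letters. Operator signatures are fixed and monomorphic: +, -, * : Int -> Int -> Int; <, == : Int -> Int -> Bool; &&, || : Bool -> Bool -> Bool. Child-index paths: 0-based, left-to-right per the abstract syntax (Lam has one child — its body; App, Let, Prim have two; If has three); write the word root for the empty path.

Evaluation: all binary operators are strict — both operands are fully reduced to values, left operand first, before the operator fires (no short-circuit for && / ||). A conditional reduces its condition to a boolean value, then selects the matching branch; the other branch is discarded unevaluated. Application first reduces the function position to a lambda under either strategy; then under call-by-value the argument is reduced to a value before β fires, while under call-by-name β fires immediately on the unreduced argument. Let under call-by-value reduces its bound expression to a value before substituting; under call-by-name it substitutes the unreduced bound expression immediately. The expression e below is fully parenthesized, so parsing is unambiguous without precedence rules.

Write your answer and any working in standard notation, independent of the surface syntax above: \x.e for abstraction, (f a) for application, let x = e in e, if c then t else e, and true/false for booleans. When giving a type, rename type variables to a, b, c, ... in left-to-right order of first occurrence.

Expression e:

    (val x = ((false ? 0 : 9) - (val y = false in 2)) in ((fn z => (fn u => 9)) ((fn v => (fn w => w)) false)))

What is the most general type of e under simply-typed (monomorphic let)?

Answer: a -> Int

Working:
  unify Bool ~ Bool
  unify Int ~ Int
  unify Int ~ Int
let y : Bool
  unify Int ~ Int
let x : Int
\u._ : b -> Int
\z._ : a -> b -> Int
w : d
\w._ : d -> d
\v._ : c -> d -> d
  unify c -> d -> d ~ Bool -> e
  unify c ~ Bool
  unify d -> d ~ e
_ _ : d -> d
  unify a -> b -> Int ~ (d -> d) -> f
  unify a ~ d -> d
  unify b -> Int ~ f
_ _ : b -> Int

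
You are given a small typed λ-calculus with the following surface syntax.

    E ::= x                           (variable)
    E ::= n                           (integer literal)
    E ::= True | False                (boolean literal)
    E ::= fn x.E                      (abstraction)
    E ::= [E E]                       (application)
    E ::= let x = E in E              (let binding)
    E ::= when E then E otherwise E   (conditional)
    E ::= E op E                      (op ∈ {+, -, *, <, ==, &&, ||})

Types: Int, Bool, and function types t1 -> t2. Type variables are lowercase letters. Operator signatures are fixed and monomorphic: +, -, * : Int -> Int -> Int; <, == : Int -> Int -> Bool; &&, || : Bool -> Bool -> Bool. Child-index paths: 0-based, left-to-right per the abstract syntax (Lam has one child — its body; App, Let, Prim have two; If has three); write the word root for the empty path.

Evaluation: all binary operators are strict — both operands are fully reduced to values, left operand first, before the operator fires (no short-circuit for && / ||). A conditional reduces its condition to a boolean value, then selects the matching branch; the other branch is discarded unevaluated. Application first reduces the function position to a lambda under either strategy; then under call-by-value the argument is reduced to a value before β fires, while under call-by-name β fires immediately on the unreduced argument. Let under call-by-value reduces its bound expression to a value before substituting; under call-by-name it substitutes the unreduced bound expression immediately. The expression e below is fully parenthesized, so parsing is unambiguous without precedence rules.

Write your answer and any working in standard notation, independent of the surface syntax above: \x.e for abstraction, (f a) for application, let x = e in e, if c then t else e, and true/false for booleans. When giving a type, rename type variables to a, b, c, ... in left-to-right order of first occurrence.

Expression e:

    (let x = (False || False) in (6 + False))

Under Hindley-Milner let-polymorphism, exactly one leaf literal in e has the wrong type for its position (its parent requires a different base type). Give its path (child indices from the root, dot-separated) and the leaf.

Answer: 1.1 : false

Derivation:
  unify Bool ~ Bool
  unify Bool ~ Bool
let x : Bool
  unify Int ~ Int
  unify Bool ~ Int
  FAIL: mismatch Bool ~ Int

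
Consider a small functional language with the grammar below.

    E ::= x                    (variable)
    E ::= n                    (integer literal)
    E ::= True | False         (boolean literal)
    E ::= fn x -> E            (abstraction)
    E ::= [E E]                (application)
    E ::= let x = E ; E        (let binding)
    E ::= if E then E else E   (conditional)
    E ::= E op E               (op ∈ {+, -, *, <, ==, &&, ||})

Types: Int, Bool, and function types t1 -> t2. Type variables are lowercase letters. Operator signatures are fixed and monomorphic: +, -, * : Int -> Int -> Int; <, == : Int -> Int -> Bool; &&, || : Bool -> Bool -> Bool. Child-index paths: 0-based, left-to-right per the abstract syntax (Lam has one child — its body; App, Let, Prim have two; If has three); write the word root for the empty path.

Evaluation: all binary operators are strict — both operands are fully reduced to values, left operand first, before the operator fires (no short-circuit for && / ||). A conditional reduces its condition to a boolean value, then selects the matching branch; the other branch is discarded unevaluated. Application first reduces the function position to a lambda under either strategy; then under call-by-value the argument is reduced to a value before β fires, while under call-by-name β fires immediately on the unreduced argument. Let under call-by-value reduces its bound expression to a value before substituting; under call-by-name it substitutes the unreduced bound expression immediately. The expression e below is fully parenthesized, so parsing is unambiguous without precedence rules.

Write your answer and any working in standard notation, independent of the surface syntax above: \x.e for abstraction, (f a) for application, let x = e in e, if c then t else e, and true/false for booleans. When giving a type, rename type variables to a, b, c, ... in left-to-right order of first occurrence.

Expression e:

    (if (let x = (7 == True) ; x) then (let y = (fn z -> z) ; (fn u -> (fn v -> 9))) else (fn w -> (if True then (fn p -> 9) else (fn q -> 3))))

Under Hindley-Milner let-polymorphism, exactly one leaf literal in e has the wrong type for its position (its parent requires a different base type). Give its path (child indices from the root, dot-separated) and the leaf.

Answer: 0.0.1 : true

Trace:
  unify Int ~ Int
  unify Bool ~ Int
  FAIL: mismatch Bool ~ Int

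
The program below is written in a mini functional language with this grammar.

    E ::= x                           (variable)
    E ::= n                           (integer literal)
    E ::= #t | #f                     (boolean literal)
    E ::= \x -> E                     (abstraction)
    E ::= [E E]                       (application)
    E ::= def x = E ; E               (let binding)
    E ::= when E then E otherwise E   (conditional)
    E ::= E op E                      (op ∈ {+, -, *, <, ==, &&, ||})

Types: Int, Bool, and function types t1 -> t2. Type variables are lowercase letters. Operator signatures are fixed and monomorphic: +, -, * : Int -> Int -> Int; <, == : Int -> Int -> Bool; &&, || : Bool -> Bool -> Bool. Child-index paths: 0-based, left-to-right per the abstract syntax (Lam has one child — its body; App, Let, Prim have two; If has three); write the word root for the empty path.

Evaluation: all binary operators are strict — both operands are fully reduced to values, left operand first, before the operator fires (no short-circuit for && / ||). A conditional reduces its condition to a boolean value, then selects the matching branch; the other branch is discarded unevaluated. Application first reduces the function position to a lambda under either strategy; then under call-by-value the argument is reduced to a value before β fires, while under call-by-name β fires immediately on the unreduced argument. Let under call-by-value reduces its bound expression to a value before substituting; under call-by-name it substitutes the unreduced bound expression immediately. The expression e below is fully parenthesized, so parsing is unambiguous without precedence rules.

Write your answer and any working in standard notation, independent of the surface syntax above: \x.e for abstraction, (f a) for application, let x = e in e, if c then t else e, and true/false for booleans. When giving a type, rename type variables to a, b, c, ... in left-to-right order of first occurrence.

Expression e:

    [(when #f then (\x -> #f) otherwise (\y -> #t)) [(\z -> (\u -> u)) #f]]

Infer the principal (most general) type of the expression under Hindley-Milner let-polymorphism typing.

Answer: Bool

Trace:
  unify Bool ~ Bool
\x._ : a -> Bool
\y._ : b -> Bool
  unify a -> Bool ~ b -> Bool
  unify a ~ b
  unify Bool ~ Bool
u : d
\u._ : d -> d
\z._ : c -> d -> d
  unify c -> d -> d ~ Bool -> e
  unify c ~ Bool
  unify d -> d ~ e
_ _ : d -> d
  unify b -> Bool ~ (d -> d) -> f
  unify b ~ d -> d
  unify Bool ~ f
_ _ : Bool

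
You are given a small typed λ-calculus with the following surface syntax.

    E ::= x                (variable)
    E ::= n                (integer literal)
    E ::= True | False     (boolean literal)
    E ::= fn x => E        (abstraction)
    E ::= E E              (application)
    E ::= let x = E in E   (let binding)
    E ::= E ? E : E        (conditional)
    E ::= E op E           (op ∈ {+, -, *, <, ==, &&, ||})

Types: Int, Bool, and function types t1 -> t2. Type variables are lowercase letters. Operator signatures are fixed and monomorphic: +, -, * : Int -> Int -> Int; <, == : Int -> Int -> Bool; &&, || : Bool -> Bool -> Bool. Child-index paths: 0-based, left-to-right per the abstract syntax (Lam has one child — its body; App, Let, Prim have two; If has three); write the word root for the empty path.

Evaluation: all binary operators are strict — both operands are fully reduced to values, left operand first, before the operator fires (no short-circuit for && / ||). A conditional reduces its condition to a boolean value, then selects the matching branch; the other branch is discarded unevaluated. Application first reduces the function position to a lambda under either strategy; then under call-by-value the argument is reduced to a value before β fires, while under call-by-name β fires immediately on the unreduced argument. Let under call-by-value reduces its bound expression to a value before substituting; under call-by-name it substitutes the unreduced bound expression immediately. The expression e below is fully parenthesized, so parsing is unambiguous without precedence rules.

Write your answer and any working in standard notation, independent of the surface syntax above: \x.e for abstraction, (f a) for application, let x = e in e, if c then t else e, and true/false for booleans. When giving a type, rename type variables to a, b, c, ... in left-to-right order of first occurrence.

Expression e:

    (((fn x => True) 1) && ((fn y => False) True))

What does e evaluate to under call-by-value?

Working:
step 0: (((\x.true) 1) && ((\y.false) true))
step 1: [beta@0] (true && ((\y.false) true))
step 2: [beta@1] (true && false)
step 3: [delta@root] false

Answer: false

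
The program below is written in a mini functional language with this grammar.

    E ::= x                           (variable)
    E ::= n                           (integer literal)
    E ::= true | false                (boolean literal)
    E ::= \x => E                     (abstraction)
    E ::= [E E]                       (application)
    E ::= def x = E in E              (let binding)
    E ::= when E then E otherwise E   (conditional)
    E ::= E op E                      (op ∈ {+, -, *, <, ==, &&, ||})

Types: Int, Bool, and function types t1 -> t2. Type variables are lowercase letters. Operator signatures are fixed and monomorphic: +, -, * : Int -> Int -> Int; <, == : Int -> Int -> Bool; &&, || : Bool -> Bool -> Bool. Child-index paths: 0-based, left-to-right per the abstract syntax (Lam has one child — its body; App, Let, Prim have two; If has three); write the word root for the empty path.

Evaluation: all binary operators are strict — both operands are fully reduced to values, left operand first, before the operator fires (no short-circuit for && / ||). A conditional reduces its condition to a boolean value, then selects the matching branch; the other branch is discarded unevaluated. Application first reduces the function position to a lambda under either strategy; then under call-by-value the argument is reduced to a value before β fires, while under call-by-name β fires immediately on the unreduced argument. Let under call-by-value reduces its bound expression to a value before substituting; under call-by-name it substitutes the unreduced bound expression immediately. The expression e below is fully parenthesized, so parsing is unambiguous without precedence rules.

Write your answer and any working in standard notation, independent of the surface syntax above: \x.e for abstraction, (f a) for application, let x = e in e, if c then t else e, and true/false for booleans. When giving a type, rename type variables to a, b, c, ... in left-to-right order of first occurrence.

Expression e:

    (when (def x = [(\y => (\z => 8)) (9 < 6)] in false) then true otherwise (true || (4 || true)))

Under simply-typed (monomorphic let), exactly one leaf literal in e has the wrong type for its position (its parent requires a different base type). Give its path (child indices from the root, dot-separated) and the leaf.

Working:
\z._ : b -> Int
\y._ : a -> b -> Int
  unify Int ~ Int
  unify Int ~ Int
  unify a -> b -> Int ~ Bool -> c
  unify a ~ Bool
  unify b -> Int ~ c
_ _ : b -> Int
let x : b -> Int
  unify Bool ~ Bool
  unify Bool ~ Bool
  unify Int ~ Bool
  FAIL: mismatch Int ~ Bool

Answer: 2.1.0 : 4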